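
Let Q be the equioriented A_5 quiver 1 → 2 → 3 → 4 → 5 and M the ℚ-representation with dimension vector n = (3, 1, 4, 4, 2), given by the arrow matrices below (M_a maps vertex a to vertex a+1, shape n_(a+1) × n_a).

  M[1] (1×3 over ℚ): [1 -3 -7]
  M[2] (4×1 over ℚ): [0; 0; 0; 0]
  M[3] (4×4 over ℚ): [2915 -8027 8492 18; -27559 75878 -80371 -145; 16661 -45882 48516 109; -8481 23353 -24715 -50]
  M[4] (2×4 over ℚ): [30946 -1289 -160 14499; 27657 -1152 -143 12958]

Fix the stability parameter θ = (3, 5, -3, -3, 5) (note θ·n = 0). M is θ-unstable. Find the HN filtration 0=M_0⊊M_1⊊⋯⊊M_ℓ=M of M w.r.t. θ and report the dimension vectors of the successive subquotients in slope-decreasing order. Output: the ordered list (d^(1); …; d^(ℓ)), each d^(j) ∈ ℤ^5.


Barcode: M ≅ I[1,1]^2, I[1,2], I[3,4]^2, I[3,5]^2. HN layers by μ_θ (3 steps, strictly decreasing):
  μ^(1)=5; μ^(2)=3; μ^(3)=-3

((0, 1, 0, 0, 2); (3, 0, 0, 0, 0); (0, 0, 4, 4, 0))


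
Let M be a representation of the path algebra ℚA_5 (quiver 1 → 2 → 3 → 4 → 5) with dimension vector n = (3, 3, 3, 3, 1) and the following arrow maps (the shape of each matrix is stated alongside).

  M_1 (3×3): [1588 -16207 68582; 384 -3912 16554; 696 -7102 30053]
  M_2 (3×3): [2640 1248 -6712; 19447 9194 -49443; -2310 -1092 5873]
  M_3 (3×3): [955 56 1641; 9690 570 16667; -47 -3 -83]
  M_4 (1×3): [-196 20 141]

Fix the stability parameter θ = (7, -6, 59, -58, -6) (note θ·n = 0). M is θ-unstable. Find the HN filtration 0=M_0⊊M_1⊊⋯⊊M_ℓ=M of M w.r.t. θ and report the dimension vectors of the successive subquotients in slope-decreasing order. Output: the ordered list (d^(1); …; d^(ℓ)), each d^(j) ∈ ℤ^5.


Interval decomposition of M: I[1,1], I[1,4], I[1,5], I[2,2], I[3,4].
HN type (ℓ=4): μ^(1)=7; μ^(2)=1/2; μ^(3)=-4/5; μ^(4)=-6

((1, 0, 0, 0, 0); (1, 1, 2, 2, 0); (1, 1, 1, 1, 1); (0, 1, 0, 0, 0))


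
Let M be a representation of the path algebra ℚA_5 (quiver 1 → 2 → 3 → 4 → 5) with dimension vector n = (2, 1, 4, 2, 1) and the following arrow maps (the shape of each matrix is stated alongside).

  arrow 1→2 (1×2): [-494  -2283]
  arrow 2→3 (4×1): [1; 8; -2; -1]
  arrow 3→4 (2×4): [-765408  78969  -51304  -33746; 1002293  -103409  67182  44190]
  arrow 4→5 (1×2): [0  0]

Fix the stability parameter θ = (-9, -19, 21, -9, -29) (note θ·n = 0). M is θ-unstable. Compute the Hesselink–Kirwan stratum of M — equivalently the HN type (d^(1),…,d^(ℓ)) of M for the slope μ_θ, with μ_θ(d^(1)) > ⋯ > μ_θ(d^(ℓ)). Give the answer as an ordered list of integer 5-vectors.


Barcode: M ≅ I[1,1], I[1,4], I[3,3]^2, I[3,4], I[5,5]. HN layers by μ_θ (5 steps, strictly decreasing):
  μ^(1)=21; μ^(2)=6; μ^(3)=-9; μ^(4)=-14; μ^(5)=-29

((0, 0, 2, 0, 0); (0, 0, 2, 2, 0); (1, 0, 0, 0, 0); (1, 1, 0, 0, 0); (0, 0, 0, 0, 1))


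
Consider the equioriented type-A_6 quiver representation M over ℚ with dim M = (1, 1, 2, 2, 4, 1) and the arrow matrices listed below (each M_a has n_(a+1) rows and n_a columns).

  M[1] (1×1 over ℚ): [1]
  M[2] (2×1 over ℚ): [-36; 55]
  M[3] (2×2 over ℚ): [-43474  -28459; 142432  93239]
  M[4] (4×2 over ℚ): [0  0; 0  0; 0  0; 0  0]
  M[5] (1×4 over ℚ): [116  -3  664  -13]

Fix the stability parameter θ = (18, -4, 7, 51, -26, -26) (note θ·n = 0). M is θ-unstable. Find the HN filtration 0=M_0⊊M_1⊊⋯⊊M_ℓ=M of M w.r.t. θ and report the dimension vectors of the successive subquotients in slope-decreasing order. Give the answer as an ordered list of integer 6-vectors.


Interval decomposition of M: I[1,4], I[3,4], I[5,5]^3, I[5,6].
HN type (ℓ=3): μ^(1)=51; μ^(2)=7; μ^(3)=-26

((0, 0, 0, 2, 0, 0); (1, 1, 2, 0, 0, 0); (0, 0, 0, 0, 4, 1))


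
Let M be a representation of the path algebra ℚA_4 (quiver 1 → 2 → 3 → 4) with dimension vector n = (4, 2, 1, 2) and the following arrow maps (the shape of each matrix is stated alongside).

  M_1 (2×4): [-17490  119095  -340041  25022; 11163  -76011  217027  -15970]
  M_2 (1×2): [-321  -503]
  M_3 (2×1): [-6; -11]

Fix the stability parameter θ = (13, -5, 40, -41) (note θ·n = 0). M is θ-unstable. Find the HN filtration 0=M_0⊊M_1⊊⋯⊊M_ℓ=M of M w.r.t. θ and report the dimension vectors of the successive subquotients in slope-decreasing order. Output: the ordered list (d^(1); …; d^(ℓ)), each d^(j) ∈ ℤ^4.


Barcode: M ≅ I[1,1]^2, I[1,2], I[1,4], I[4,4]. HN layers by μ_θ (4 steps, strictly decreasing):
  μ^(1)=13; μ^(2)=4; μ^(3)=7/4; μ^(4)=-41

((2, 0, 0, 0); (1, 1, 0, 0); (1, 1, 1, 1); (0, 0, 0, 1))


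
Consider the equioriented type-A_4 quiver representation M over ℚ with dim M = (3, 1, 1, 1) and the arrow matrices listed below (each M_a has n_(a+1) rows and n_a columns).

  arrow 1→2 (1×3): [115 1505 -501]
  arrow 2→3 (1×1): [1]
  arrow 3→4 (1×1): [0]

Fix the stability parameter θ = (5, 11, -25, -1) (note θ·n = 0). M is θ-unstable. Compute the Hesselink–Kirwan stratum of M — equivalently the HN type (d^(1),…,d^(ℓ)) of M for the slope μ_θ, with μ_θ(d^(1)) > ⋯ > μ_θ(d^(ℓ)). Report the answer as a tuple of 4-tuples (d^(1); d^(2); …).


Barcode: M ≅ I[1,1]^2, I[1,3], I[4,4]. HN layers by μ_θ (3 steps, strictly decreasing):
  μ^(1)=5; μ^(2)=-1; μ^(3)=-3

((2, 0, 0, 0); (0, 0, 0, 1); (1, 1, 1, 0))


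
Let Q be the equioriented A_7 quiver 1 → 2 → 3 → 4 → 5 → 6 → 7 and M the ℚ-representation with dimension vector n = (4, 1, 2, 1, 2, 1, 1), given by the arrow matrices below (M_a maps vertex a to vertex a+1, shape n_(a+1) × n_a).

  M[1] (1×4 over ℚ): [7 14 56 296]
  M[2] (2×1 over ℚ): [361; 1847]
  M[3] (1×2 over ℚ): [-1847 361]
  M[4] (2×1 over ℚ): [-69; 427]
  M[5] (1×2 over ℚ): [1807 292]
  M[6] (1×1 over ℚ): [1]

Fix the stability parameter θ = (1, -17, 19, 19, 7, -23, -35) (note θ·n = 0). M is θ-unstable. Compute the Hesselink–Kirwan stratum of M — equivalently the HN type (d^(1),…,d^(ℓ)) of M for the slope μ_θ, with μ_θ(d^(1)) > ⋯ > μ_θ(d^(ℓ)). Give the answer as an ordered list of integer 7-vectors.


Via rank(M_{q-1}∘⋯∘M_p): M ≅ I[1,1]^3, I[1,3], I[3,7], I[5,5].
μ_θ-semistable layers: μ^(1)=19; μ^(2)=7; μ^(3)=1; μ^(4)=-13/5; μ^(5)=-8

((0, 0, 1, 0, 0, 0, 0); (0, 0, 0, 0, 1, 0, 0); (3, 0, 0, 0, 0, 0, 0); (0, 0, 1, 1, 1, 1, 1); (1, 1, 0, 0, 0, 0, 0))


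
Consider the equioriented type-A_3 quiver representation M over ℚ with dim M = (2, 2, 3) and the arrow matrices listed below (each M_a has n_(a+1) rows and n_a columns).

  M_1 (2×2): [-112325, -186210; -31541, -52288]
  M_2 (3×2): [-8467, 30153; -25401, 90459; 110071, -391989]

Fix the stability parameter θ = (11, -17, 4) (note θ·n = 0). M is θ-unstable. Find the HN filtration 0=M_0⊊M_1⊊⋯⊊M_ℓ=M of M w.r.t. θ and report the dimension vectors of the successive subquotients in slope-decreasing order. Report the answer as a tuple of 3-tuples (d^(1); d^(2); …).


Interval decomposition of M: I[1,2], I[1,3], I[3,3]^2.
HN type (ℓ=2): μ^(1)=4; μ^(2)=-3

((0, 0, 3); (2, 2, 0))


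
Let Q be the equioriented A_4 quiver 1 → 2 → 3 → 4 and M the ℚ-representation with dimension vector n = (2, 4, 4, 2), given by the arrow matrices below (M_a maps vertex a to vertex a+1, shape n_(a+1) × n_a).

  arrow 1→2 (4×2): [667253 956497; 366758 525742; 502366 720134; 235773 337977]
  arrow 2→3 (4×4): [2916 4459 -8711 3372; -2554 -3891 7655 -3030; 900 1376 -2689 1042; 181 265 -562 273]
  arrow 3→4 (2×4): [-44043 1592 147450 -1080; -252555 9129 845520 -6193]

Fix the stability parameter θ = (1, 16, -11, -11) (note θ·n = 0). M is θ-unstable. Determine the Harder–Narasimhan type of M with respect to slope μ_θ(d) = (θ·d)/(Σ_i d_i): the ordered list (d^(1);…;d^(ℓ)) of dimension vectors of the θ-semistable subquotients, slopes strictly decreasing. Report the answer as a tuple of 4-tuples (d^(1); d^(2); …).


Barcode: M ≅ I[1,1], I[1,2], I[2,3], I[2,4]^2, I[3,3]. HN layers by μ_θ (5 steps, strictly decreasing):
  μ^(1)=16; μ^(2)=5/2; μ^(3)=1; μ^(4)=-2; μ^(5)=-11

((0, 1, 0, 0); (0, 1, 1, 0); (2, 0, 0, 0); (0, 2, 2, 2); (0, 0, 1, 0))


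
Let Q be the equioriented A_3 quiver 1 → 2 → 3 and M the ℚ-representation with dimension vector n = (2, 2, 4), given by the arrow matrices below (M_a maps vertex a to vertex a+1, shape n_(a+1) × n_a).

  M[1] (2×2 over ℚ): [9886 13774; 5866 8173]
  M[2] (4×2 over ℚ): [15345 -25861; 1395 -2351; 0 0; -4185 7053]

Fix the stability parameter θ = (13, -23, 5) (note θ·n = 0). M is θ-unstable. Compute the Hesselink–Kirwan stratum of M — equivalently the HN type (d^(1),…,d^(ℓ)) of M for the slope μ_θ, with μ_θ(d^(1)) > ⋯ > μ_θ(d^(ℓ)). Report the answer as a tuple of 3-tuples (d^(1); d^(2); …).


Barcode: M ≅ I[1,2], I[1,3], I[3,3]^3. HN layers by μ_θ (2 steps, strictly decreasing):
  μ^(1)=5; μ^(2)=-5

((0, 0, 4); (2, 2, 0))


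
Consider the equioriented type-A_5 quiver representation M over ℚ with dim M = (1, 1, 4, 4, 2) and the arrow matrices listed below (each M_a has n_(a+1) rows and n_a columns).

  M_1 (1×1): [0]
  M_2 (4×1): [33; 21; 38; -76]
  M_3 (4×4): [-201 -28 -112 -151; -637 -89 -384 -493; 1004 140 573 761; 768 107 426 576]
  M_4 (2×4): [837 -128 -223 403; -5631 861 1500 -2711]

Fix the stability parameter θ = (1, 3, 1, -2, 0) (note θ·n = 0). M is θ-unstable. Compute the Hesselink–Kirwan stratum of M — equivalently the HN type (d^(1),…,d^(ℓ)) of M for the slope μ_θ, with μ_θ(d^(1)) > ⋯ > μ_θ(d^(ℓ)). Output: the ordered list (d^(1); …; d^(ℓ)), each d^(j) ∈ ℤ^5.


Via rank(M_{q-1}∘⋯∘M_p): M ≅ I[1,1], I[2,5], I[3,3], I[3,4]^2, I[4,5].
μ_θ-semistable layers: μ^(1)=1; μ^(2)=1/2; μ^(3)=0; μ^(4)=-1/2; μ^(5)=-2

((1, 0, 1, 0, 0); (0, 1, 1, 1, 1); (0, 0, 0, 0, 1); (0, 0, 2, 2, 0); (0, 0, 0, 1, 0))


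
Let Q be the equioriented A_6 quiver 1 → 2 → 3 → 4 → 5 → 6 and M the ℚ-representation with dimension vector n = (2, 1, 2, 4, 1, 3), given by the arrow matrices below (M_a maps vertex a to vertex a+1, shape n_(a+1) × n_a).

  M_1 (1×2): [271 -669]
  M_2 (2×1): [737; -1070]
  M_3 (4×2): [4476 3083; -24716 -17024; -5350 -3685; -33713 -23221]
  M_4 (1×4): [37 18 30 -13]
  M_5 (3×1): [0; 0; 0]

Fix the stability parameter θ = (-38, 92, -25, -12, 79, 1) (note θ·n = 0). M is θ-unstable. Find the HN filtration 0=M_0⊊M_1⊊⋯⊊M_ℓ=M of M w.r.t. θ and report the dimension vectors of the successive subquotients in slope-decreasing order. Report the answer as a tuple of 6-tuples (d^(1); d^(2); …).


Interval decomposition of M: I[1,1], I[1,5], I[3,4], I[4,4]^2, I[6,6]^3.
HN type (ℓ=6): μ^(1)=79; μ^(2)=55/3; μ^(3)=1; μ^(4)=-12; μ^(5)=-25; μ^(6)=-38

((0, 0, 0, 0, 1, 0); (0, 1, 1, 1, 0, 0); (0, 0, 0, 0, 0, 3); (0, 0, 0, 3, 0, 0); (0, 0, 1, 0, 0, 0); (2, 0, 0, 0, 0, 0))


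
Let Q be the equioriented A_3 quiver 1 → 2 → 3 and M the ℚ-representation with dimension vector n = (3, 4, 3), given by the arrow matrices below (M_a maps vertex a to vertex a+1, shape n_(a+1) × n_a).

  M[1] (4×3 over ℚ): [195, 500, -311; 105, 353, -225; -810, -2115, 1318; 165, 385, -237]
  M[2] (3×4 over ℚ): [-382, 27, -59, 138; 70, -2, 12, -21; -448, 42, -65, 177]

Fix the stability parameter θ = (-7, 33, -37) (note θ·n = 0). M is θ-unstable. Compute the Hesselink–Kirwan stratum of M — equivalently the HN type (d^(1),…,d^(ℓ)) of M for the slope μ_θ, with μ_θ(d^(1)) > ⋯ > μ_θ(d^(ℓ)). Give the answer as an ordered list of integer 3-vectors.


Via rank(M_{q-1}∘⋯∘M_p): M ≅ I[1,1], I[1,3]^2, I[2,2], I[2,3].
μ_θ-semistable layers: μ^(1)=33; μ^(2)=-2; μ^(3)=-7

((0, 1, 0); (0, 3, 3); (3, 0, 0))


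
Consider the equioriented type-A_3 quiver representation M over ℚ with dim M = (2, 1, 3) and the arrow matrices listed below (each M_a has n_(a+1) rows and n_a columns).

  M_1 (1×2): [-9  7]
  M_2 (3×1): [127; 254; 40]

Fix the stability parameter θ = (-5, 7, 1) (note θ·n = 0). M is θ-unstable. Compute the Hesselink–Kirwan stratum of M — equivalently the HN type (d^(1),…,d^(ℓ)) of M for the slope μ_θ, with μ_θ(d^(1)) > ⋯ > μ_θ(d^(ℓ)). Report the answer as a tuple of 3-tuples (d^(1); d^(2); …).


Interval decomposition of M: I[1,1], I[1,3], I[3,3]^2.
HN type (ℓ=3): μ^(1)=4; μ^(2)=1; μ^(3)=-5

((0, 1, 1); (0, 0, 2); (2, 0, 0))


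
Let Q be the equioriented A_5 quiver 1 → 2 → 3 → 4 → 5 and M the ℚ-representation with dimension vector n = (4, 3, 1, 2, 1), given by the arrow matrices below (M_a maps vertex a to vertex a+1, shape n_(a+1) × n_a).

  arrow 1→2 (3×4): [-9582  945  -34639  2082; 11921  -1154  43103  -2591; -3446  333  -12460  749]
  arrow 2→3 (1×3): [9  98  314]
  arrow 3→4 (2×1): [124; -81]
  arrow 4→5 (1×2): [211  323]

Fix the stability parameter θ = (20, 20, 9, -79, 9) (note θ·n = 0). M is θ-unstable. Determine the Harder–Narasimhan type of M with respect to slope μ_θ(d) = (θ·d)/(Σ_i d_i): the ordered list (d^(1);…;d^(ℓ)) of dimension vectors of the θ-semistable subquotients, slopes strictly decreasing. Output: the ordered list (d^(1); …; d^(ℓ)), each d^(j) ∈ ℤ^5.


Via rank(M_{q-1}∘⋯∘M_p): M ≅ I[1,1], I[1,2]^2, I[1,5], I[4,4].
μ_θ-semistable layers: μ^(1)=20; μ^(2)=9; μ^(3)=-15/2; μ^(4)=-79

((3, 2, 0, 0, 0); (0, 0, 0, 0, 1); (1, 1, 1, 1, 0); (0, 0, 0, 1, 0))


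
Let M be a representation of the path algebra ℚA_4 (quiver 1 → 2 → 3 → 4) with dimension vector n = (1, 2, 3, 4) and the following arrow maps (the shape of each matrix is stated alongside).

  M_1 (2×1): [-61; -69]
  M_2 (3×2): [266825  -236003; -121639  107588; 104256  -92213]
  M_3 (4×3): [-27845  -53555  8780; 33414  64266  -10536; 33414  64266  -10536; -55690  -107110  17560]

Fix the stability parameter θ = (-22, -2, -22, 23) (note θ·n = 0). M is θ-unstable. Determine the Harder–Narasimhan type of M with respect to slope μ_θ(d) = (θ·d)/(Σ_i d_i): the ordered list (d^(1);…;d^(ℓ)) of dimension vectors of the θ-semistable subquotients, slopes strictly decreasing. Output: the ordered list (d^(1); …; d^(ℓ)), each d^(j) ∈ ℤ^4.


Interval decomposition of M: I[1,4], I[2,3], I[3,3], I[4,4]^3.
HN type (ℓ=3): μ^(1)=23; μ^(2)=-12; μ^(3)=-22

((0, 0, 0, 4); (0, 2, 2, 0); (1, 0, 1, 0))


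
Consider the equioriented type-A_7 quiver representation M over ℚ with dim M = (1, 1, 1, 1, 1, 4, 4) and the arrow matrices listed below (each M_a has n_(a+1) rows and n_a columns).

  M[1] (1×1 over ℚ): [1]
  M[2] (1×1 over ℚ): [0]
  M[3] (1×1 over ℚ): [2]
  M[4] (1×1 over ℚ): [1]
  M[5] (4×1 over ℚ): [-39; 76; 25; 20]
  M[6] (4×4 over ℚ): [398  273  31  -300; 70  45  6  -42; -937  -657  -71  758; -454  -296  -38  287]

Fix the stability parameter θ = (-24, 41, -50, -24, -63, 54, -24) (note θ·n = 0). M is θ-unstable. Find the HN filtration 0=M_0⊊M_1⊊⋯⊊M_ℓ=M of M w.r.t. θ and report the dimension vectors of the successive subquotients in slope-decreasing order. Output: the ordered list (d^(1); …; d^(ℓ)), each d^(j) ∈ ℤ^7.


Via rank(M_{q-1}∘⋯∘M_p): M ≅ I[1,2], I[3,7], I[6,7]^3.
μ_θ-semistable layers: μ^(1)=41; μ^(2)=15; μ^(3)=-24; μ^(4)=-87/2; μ^(5)=-50

((0, 1, 0, 0, 0, 0, 0); (0, 0, 0, 0, 0, 4, 4); (1, 0, 0, 0, 0, 0, 0); (0, 0, 0, 1, 1, 0, 0); (0, 0, 1, 0, 0, 0, 0))


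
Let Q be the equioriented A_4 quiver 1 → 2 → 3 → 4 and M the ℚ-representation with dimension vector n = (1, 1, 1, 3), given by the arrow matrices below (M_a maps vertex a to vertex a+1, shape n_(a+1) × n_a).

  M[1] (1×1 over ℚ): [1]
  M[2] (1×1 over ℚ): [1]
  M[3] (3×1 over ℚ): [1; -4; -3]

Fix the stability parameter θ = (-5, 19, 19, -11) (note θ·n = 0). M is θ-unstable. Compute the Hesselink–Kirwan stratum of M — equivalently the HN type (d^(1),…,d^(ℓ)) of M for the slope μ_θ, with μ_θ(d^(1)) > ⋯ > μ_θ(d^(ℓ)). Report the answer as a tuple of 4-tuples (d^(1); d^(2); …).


Barcode: M ≅ I[1,4], I[4,4]^2. HN layers by μ_θ (3 steps, strictly decreasing):
  μ^(1)=9; μ^(2)=-5; μ^(3)=-11

((0, 1, 1, 1); (1, 0, 0, 0); (0, 0, 0, 2))


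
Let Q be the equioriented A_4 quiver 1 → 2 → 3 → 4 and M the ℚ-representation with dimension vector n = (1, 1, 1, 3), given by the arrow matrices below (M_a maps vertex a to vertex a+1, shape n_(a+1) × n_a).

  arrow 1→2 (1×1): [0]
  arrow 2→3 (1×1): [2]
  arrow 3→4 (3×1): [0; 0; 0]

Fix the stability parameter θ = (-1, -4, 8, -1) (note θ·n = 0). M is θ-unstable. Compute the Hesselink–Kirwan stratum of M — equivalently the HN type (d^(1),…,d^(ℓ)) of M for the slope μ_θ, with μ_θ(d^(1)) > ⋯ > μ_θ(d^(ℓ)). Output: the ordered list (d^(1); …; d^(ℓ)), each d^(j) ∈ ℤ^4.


Via rank(M_{q-1}∘⋯∘M_p): M ≅ I[1,1], I[2,3], I[4,4]^3.
μ_θ-semistable layers: μ^(1)=8; μ^(2)=-1; μ^(3)=-4

((0, 0, 1, 0); (1, 0, 0, 3); (0, 1, 0, 0))


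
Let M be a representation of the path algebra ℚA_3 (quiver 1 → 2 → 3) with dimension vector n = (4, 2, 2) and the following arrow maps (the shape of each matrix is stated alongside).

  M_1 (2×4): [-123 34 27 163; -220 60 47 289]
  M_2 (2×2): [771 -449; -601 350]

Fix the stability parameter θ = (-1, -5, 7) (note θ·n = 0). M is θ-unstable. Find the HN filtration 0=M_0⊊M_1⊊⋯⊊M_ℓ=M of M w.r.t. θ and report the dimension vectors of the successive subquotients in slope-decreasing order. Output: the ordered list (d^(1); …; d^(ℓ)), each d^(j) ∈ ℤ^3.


Barcode: M ≅ I[1,1]^2, I[1,3]^2. HN layers by μ_θ (3 steps, strictly decreasing):
  μ^(1)=7; μ^(2)=-1; μ^(3)=-3

((0, 0, 2); (2, 0, 0); (2, 2, 0))


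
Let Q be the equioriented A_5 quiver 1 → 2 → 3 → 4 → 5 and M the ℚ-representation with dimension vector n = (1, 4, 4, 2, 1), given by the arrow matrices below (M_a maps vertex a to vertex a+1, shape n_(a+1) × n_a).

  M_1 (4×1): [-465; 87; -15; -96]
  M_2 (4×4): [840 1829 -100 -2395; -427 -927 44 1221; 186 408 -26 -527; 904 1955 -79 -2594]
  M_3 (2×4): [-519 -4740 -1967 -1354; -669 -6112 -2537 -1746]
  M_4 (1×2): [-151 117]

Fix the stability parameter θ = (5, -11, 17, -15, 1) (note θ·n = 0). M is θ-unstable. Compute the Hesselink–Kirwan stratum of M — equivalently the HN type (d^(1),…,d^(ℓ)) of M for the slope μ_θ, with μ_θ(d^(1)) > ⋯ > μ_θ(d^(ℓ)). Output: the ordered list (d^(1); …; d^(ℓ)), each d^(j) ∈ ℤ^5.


Barcode: M ≅ I[1,4], I[2,3]^2, I[2,5]. HN layers by μ_θ (4 steps, strictly decreasing):
  μ^(1)=17; μ^(2)=1; μ^(3)=-3; μ^(4)=-11

((0, 0, 2, 0, 0); (0, 0, 2, 2, 1); (1, 1, 0, 0, 0); (0, 3, 0, 0, 0))


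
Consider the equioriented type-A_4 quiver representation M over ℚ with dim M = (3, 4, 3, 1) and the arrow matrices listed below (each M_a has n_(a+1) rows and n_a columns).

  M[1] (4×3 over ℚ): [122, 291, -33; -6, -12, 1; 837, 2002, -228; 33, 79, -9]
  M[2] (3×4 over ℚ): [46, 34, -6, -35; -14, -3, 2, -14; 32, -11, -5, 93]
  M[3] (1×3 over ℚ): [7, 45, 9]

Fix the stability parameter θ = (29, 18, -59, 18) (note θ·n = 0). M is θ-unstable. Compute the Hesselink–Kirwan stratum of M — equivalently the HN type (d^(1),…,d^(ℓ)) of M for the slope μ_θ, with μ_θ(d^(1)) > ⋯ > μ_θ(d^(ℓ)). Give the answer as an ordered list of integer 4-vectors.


Via rank(M_{q-1}∘⋯∘M_p): M ≅ I[1,3]^2, I[1,4], I[2,2].
μ_θ-semistable layers: μ^(1)=18; μ^(2)=-4

((0, 1, 0, 1); (3, 3, 3, 0))


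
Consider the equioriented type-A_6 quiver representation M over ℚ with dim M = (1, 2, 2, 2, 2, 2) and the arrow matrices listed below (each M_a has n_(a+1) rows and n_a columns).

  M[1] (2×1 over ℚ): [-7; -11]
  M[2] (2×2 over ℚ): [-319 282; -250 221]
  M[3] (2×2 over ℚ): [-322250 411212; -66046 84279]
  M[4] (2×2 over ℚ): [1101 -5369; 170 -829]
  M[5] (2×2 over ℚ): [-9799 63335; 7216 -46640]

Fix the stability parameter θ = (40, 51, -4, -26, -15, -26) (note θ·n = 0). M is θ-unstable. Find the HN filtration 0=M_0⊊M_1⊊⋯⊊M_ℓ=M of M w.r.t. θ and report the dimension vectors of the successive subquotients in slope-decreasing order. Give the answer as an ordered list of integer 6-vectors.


Barcode: M ≅ I[1,6], I[2,5], I[6,6]. HN layers by μ_θ (3 steps, strictly decreasing):
  μ^(1)=10/3; μ^(2)=3/2; μ^(3)=-26

((1, 1, 1, 1, 1, 1); (0, 1, 1, 1, 1, 0); (0, 0, 0, 0, 0, 1))


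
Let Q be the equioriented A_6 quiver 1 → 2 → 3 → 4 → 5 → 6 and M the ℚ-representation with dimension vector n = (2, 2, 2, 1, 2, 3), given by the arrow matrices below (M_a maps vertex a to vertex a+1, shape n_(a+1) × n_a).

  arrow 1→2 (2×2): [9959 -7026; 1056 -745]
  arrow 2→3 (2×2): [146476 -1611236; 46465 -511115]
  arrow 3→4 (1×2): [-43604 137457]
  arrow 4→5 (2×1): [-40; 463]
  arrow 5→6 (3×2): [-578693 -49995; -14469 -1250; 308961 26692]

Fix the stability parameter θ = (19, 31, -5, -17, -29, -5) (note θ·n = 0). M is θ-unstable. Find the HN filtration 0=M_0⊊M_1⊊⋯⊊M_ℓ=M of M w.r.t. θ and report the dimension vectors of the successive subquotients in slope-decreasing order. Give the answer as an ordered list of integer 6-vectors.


Via rank(M_{q-1}∘⋯∘M_p): M ≅ I[1,2], I[1,6], I[3,3], I[5,6], I[6,6].
μ_θ-semistable layers: μ^(1)=31; μ^(2)=19; μ^(3)=-1; μ^(4)=-5; μ^(5)=-29

((0, 1, 0, 0, 0, 0); (1, 0, 0, 0, 0, 0); (1, 1, 1, 1, 1, 1); (0, 0, 1, 0, 0, 2); (0, 0, 0, 0, 1, 0))


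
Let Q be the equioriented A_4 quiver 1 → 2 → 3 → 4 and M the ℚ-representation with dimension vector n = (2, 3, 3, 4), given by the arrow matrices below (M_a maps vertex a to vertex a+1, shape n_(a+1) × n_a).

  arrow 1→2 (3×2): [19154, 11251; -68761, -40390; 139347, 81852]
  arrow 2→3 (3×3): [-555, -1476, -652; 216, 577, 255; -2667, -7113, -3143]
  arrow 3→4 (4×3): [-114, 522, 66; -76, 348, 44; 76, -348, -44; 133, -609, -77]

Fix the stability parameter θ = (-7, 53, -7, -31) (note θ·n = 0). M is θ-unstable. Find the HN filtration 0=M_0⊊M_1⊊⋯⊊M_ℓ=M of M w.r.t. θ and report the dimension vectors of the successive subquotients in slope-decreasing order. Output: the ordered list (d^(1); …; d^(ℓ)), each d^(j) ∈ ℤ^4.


Interval decomposition of M: I[1,2], I[1,3], I[2,3], I[3,4], I[4,4]^3.
HN type (ℓ=5): μ^(1)=53; μ^(2)=23; μ^(3)=-7; μ^(4)=-19; μ^(5)=-31

((0, 1, 0, 0); (0, 2, 2, 0); (2, 0, 0, 0); (0, 0, 1, 1); (0, 0, 0, 3))


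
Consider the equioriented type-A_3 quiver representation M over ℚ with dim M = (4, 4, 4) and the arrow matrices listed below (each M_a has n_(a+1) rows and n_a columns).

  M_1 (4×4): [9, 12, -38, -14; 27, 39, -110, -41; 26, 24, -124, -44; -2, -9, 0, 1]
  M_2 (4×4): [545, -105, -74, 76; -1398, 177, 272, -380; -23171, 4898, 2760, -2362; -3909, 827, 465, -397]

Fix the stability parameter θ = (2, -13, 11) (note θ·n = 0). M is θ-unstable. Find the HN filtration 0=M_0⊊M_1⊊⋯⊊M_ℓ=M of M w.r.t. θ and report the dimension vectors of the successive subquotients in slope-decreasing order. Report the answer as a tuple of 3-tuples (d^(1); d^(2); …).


Via rank(M_{q-1}∘⋯∘M_p): M ≅ I[1,1]^2, I[1,3]^2, I[2,3]^2.
μ_θ-semistable layers: μ^(1)=11; μ^(2)=2; μ^(3)=-11/2; μ^(4)=-13

((0, 0, 4); (2, 0, 0); (2, 2, 0); (0, 2, 0))


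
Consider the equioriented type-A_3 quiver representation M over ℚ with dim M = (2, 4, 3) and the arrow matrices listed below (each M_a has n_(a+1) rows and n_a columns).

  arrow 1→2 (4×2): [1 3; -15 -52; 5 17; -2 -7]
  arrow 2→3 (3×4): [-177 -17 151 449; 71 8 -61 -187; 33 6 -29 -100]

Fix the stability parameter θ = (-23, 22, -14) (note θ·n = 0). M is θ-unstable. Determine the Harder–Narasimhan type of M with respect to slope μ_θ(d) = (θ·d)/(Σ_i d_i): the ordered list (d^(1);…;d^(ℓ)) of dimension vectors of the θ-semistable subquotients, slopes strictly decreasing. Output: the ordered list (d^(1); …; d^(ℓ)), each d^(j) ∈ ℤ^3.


Via rank(M_{q-1}∘⋯∘M_p): M ≅ I[1,3]^2, I[2,2], I[2,3].
μ_θ-semistable layers: μ^(1)=22; μ^(2)=4; μ^(3)=-23

((0, 1, 0); (0, 3, 3); (2, 0, 0))


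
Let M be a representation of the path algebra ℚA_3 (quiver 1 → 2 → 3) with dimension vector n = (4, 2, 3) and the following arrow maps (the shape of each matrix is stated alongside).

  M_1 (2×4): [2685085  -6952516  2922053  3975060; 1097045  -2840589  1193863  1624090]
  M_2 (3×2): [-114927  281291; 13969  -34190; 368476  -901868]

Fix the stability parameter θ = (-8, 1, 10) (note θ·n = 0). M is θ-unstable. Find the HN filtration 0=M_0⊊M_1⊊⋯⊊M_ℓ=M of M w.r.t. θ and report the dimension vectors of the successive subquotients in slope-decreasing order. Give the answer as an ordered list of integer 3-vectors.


Barcode: M ≅ I[1,1]^2, I[1,3]^2, I[3,3]. HN layers by μ_θ (3 steps, strictly decreasing):
  μ^(1)=10; μ^(2)=1; μ^(3)=-8

((0, 0, 3); (0, 2, 0); (4, 0, 0))


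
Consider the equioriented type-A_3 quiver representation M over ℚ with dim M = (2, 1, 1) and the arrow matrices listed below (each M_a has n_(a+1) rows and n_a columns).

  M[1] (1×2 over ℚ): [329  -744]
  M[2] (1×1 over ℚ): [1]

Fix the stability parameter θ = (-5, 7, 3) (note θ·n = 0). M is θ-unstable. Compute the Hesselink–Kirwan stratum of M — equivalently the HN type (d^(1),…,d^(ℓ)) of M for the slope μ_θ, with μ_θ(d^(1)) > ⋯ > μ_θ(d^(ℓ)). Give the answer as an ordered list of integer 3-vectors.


Interval decomposition of M: I[1,1], I[1,3].
HN type (ℓ=2): μ^(1)=5; μ^(2)=-5

((0, 1, 1); (2, 0, 0))


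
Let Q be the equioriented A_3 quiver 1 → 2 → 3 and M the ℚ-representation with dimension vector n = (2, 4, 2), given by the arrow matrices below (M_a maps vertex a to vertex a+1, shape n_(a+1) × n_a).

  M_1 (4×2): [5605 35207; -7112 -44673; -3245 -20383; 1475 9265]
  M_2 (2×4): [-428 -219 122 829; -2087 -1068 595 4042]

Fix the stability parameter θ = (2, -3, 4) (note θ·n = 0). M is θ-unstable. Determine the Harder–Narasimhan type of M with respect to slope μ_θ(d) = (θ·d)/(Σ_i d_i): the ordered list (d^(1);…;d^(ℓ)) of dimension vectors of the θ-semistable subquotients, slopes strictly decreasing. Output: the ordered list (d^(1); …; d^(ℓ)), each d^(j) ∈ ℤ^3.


Via rank(M_{q-1}∘⋯∘M_p): M ≅ I[1,2], I[1,3], I[2,2], I[2,3].
μ_θ-semistable layers: μ^(1)=4; μ^(2)=-1/2; μ^(3)=-3

((0, 0, 2); (2, 2, 0); (0, 2, 0))


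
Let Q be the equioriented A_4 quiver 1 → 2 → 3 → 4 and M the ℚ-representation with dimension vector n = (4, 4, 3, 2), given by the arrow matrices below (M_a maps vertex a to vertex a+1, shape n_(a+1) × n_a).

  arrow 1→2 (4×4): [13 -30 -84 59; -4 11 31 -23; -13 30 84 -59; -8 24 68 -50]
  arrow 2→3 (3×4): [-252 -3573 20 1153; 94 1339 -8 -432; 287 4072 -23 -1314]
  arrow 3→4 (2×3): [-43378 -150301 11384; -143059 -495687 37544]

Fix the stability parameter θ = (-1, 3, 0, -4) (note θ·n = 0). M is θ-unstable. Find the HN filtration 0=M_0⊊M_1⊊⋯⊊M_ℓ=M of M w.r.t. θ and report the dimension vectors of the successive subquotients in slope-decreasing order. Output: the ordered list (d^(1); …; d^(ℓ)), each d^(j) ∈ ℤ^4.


Barcode: M ≅ I[1,1], I[1,3], I[1,4]^2, I[2,2]. HN layers by μ_θ (4 steps, strictly decreasing):
  μ^(1)=3; μ^(2)=3/2; μ^(3)=-1/3; μ^(4)=-1

((0, 1, 0, 0); (0, 1, 1, 0); (0, 2, 2, 2); (4, 0, 0, 0))


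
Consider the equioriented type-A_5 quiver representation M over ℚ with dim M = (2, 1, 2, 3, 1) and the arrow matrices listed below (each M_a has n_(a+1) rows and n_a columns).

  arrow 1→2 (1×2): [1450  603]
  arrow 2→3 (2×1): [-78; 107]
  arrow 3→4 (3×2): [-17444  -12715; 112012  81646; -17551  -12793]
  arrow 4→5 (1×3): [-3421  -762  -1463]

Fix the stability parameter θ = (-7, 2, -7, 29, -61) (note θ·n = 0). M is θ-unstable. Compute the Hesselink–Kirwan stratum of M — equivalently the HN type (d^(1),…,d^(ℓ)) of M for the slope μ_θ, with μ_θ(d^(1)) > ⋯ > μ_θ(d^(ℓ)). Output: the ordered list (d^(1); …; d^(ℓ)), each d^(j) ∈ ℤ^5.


Barcode: M ≅ I[1,1], I[1,4], I[3,5], I[4,4]. HN layers by μ_θ (4 steps, strictly decreasing):
  μ^(1)=29; μ^(2)=-5/2; μ^(3)=-7; μ^(4)=-13

((0, 0, 0, 2, 0); (0, 1, 1, 0, 0); (2, 0, 0, 0, 0); (0, 0, 1, 1, 1))


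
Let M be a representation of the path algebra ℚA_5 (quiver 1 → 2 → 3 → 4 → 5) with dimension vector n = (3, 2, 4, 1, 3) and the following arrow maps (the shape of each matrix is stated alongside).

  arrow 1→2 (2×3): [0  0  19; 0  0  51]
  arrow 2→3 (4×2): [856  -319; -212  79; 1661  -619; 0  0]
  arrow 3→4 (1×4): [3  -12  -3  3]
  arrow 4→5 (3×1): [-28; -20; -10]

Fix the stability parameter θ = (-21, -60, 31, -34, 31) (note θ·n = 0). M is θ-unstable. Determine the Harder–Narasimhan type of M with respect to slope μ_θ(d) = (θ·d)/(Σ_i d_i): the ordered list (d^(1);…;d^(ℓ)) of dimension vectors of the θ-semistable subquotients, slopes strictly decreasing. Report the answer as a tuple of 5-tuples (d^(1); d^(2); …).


Barcode: M ≅ I[1,1]^2, I[1,5], I[2,3], I[3,3]^2, I[5,5]^2. HN layers by μ_θ (5 steps, strictly decreasing):
  μ^(1)=31; μ^(2)=-3/2; μ^(3)=-21; μ^(4)=-81/2; μ^(5)=-60

((0, 0, 3, 0, 3); (0, 0, 1, 1, 0); (2, 0, 0, 0, 0); (1, 1, 0, 0, 0); (0, 1, 0, 0, 0))


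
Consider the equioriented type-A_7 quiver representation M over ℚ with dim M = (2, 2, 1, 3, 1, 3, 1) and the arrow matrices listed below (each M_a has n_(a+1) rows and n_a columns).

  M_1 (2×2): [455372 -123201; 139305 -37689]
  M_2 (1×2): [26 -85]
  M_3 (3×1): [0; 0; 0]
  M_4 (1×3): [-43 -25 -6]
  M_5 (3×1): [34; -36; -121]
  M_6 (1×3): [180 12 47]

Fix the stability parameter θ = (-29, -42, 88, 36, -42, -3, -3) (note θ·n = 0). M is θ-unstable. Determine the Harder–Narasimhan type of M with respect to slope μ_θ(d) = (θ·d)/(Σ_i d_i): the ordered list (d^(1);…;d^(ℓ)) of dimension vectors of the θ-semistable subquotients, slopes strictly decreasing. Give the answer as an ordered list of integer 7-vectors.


Barcode: M ≅ I[1,2], I[1,3], I[4,4]^2, I[4,7], I[6,6]^2. HN layers by μ_θ (4 steps, strictly decreasing):
  μ^(1)=88; μ^(2)=36; μ^(3)=-3; μ^(4)=-71/2

((0, 0, 1, 0, 0, 0, 0); (0, 0, 0, 2, 0, 0, 0); (0, 0, 0, 1, 1, 3, 1); (2, 2, 0, 0, 0, 0, 0))


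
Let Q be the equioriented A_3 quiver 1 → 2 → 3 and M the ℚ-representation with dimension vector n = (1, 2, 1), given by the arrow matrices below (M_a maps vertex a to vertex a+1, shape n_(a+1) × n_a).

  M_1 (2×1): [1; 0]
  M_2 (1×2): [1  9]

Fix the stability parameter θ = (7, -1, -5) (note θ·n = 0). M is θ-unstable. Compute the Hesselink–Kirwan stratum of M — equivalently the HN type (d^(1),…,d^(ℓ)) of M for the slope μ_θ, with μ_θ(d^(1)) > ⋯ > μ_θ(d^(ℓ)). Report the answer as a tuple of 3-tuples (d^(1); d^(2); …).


Interval decomposition of M: I[1,3], I[2,2].
HN type (ℓ=2): μ^(1)=1/3; μ^(2)=-1

((1, 1, 1); (0, 1, 0))


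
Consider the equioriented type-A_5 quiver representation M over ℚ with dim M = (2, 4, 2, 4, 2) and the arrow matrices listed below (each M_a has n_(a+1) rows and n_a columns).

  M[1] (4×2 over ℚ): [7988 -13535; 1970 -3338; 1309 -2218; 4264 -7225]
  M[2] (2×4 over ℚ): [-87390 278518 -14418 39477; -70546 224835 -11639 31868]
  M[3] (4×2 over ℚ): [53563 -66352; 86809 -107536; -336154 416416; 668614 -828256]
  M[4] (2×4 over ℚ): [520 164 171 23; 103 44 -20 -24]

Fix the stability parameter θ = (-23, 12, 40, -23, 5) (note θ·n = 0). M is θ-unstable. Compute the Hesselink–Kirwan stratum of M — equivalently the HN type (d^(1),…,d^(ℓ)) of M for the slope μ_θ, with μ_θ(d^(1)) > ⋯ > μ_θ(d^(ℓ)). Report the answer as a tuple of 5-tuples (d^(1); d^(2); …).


Barcode: M ≅ I[1,3], I[1,5], I[2,2]^2, I[4,4]^2, I[4,5]. HN layers by μ_θ (5 steps, strictly decreasing):
  μ^(1)=40; μ^(2)=12; μ^(3)=17/2; μ^(4)=5; μ^(5)=-23

((0, 0, 1, 0, 0); (0, 3, 0, 0, 0); (0, 1, 1, 1, 1); (0, 0, 0, 0, 1); (2, 0, 0, 3, 0))


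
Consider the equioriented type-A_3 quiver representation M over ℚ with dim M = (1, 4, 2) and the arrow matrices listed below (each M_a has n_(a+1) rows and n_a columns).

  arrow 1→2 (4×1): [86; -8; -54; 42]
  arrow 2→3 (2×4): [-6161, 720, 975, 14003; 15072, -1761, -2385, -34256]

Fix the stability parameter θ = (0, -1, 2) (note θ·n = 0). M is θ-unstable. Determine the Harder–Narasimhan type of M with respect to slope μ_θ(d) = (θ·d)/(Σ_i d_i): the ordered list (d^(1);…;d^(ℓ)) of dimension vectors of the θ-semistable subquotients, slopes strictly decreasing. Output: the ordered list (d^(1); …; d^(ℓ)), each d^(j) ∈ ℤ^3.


Interval decomposition of M: I[1,3], I[2,2]^2, I[2,3].
HN type (ℓ=3): μ^(1)=2; μ^(2)=-1/2; μ^(3)=-1

((0, 0, 2); (1, 1, 0); (0, 3, 0))


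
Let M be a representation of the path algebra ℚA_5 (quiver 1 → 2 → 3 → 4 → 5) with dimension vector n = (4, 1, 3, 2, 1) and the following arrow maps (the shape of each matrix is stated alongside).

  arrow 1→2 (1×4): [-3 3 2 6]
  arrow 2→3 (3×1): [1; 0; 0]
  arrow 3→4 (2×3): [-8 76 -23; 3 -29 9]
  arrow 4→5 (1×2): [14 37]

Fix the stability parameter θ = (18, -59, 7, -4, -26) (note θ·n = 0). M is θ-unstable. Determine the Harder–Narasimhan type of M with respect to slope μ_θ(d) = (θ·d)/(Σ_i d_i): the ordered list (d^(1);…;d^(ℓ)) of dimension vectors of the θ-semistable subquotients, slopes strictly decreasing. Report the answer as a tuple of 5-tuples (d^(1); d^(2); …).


Via rank(M_{q-1}∘⋯∘M_p): M ≅ I[1,1]^3, I[1,5], I[3,3], I[3,4].
μ_θ-semistable layers: μ^(1)=18; μ^(2)=7; μ^(3)=3/2; μ^(4)=-23/3; μ^(5)=-41/2

((3, 0, 0, 0, 0); (0, 0, 1, 0, 0); (0, 0, 1, 1, 0); (0, 0, 1, 1, 1); (1, 1, 0, 0, 0))


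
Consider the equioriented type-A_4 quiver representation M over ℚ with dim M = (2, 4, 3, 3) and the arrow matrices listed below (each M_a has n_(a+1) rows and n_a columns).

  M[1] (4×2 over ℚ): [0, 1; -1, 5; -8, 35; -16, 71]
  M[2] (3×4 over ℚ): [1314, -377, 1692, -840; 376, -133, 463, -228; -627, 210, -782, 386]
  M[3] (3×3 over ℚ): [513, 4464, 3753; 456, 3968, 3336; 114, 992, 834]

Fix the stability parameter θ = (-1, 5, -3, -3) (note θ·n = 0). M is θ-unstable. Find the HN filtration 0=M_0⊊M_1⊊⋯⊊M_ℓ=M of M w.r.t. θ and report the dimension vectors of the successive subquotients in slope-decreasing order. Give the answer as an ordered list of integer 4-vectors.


Interval decomposition of M: I[1,3], I[1,4], I[2,2], I[2,3], I[4,4]^2.
HN type (ℓ=5): μ^(1)=5; μ^(2)=1; μ^(3)=-1/3; μ^(4)=-1; μ^(5)=-3

((0, 1, 0, 0); (0, 2, 2, 0); (0, 1, 1, 1); (2, 0, 0, 0); (0, 0, 0, 2))


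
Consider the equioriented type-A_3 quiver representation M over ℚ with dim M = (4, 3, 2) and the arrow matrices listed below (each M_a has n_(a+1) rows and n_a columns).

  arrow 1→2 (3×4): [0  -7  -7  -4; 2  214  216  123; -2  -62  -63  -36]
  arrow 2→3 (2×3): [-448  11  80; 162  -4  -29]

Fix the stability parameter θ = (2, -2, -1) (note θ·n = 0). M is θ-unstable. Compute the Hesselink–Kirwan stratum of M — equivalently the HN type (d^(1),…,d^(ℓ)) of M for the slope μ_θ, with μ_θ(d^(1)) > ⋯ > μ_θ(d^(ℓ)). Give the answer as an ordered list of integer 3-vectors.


Interval decomposition of M: I[1,1], I[1,2], I[1,3]^2.
HN type (ℓ=3): μ^(1)=2; μ^(2)=0; μ^(3)=-1/3

((1, 0, 0); (1, 1, 0); (2, 2, 2))


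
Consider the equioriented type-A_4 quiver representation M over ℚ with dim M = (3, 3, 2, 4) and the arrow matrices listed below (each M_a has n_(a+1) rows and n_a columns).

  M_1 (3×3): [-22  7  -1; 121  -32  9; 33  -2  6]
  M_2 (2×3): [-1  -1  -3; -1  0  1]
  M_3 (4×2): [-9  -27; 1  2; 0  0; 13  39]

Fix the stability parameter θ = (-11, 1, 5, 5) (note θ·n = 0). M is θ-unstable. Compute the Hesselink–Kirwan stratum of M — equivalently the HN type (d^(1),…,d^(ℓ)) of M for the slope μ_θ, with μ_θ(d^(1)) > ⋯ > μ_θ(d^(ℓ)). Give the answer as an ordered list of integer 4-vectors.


Via rank(M_{q-1}∘⋯∘M_p): M ≅ I[1,2], I[1,4]^2, I[4,4]^2.
μ_θ-semistable layers: μ^(1)=5; μ^(2)=1; μ^(3)=-11

((0, 0, 2, 4); (0, 3, 0, 0); (3, 0, 0, 0))


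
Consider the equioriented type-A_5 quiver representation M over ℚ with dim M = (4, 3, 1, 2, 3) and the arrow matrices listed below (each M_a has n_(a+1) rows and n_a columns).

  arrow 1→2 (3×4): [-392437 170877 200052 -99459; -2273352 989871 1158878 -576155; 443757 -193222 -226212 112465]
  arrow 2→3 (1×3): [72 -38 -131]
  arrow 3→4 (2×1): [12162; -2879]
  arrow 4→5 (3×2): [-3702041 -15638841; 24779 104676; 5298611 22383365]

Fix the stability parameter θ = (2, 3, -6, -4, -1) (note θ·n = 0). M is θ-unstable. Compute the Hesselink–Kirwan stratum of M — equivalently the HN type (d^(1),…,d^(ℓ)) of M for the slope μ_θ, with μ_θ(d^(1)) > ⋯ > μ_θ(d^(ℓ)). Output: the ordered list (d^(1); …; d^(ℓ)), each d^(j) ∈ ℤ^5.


Barcode: M ≅ I[1,1], I[1,2]^2, I[1,5], I[4,5], I[5,5]. HN layers by μ_θ (5 steps, strictly decreasing):
  μ^(1)=3; μ^(2)=2; μ^(3)=-1; μ^(4)=-5/4; μ^(5)=-4

((0, 2, 0, 0, 0); (3, 0, 0, 0, 0); (0, 0, 0, 0, 3); (1, 1, 1, 1, 0); (0, 0, 0, 1, 0))


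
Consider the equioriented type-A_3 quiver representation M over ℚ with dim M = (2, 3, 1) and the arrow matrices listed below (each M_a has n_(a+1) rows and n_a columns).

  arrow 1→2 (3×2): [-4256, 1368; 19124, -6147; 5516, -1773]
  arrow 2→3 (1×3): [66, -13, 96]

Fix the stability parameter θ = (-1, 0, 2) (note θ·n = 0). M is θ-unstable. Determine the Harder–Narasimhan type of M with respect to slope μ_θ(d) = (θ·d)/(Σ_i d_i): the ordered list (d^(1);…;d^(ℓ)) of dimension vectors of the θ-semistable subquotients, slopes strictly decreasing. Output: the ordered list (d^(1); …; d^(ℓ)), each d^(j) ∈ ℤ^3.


Via rank(M_{q-1}∘⋯∘M_p): M ≅ I[1,1], I[1,3], I[2,2]^2.
μ_θ-semistable layers: μ^(1)=2; μ^(2)=0; μ^(3)=-1

((0, 0, 1); (0, 3, 0); (2, 0, 0))


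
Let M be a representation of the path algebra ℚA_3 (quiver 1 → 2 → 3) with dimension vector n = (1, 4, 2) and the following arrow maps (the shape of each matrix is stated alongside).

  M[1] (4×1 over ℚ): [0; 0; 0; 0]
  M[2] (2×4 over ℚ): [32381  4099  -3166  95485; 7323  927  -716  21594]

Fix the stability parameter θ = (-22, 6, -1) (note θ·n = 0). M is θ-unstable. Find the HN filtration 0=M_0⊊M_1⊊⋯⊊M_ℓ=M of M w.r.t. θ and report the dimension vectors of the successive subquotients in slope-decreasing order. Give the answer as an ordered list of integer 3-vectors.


Via rank(M_{q-1}∘⋯∘M_p): M ≅ I[1,1], I[2,2]^2, I[2,3]^2.
μ_θ-semistable layers: μ^(1)=6; μ^(2)=5/2; μ^(3)=-22

((0, 2, 0); (0, 2, 2); (1, 0, 0))


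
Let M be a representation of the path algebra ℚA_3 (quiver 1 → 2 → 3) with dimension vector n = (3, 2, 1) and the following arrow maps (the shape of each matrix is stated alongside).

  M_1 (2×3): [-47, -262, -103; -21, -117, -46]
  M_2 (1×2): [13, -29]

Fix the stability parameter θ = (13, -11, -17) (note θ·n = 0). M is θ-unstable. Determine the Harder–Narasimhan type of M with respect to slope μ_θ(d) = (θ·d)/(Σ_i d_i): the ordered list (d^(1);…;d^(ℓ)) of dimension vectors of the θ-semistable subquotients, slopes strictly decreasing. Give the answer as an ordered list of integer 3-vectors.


Interval decomposition of M: I[1,1], I[1,2], I[1,3].
HN type (ℓ=3): μ^(1)=13; μ^(2)=1; μ^(3)=-5

((1, 0, 0); (1, 1, 0); (1, 1, 1))


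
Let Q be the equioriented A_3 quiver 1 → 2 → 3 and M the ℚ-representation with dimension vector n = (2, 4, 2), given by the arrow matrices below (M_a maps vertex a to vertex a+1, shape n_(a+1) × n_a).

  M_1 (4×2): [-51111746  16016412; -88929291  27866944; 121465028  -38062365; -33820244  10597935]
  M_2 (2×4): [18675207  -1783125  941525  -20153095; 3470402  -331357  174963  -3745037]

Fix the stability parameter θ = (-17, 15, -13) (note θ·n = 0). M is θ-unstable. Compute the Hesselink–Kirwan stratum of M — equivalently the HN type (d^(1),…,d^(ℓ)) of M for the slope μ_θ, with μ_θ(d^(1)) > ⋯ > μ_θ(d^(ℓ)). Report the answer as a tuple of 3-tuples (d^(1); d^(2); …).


Via rank(M_{q-1}∘⋯∘M_p): M ≅ I[1,2], I[1,3], I[2,2], I[2,3].
μ_θ-semistable layers: μ^(1)=15; μ^(2)=1; μ^(3)=-17

((0, 2, 0); (0, 2, 2); (2, 0, 0))
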